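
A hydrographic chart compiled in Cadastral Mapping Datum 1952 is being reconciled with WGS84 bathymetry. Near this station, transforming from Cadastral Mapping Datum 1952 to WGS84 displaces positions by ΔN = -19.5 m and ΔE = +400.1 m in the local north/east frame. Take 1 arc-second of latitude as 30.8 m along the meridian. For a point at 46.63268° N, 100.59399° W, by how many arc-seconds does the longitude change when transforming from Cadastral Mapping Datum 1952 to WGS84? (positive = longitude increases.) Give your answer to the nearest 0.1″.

Δλ = 18.9″

At latitude 46.63268°, cos φ = 0.686673.
1″ of longitude at this latitude = 30.80 × cos φ = 21.1495 m, so Δλ = 400.1 / 21.1495 = 18.918″.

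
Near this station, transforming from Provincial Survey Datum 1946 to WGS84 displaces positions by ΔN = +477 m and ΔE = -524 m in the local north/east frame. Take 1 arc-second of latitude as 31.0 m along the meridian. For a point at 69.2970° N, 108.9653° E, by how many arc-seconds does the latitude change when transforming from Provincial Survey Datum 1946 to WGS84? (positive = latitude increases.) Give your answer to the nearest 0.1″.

Δφ = 15.4″

1″ of latitude = 31.00 m, so Δφ = 477.0 / 31.00 = 15.387″.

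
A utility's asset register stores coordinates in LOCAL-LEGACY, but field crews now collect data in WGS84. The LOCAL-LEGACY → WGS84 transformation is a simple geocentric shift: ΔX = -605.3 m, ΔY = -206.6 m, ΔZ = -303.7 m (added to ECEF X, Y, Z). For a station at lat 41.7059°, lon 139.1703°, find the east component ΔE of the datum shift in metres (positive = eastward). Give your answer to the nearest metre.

At φ = 41.7059°, λ = 139.1703°: sin φ = 0.665307, cos φ = 0.746570, sin λ = 0.653813, cos λ = -0.756656.
ΔE = −sin λ·ΔX + cos λ·ΔY = −(0.653813)·(-605.3) + (-0.756656)·(-206.6) = 552.08 m.

ΔE = 552 m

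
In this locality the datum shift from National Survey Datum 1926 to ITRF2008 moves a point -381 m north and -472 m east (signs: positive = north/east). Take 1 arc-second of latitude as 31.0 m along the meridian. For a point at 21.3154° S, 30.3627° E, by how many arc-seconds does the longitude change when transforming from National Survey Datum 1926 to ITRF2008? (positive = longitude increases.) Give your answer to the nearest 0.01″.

Δλ = -16.34″

At latitude -21.3154°, cos φ = 0.931594.
1″ of longitude at this latitude = 31.00 × cos φ = 28.8794 m, so Δλ = -472.0 / 28.8794 = -16.344″.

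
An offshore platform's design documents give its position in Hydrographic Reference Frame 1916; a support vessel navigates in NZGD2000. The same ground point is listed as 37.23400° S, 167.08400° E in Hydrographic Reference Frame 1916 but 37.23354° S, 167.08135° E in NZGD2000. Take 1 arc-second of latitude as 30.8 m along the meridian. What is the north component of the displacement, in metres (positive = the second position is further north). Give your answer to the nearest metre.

ΔN = 51 m

Δφ = -37.23354° − -37.23400° = +0.00046°; Δλ = 167.08135° − 167.08400° = -0.00265°.
1° of latitude = 3600 × 30.80 = 110880 m.
ΔN = Δφ × 110880 = 51.0 m; ΔE = Δλ × 110880 × cos(-37.23400°) = -0.00265 × 110880 × 0.796171 = -233.9 m.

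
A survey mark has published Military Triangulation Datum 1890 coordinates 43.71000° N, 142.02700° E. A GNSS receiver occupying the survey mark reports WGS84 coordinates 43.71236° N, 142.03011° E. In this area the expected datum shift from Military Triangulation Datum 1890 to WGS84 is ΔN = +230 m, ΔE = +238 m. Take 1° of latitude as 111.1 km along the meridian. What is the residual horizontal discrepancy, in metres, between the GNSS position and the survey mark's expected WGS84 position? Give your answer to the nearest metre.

34 m

Observed coordinate differences: Δφ = +0.00236°, Δλ = +0.00311°.
Converting to metres (1° lat = 111100 m, cos φ = 0.722847): observed ΔN = 262.2 m, observed ΔE = 249.8 m.
Subtracting the expected shift leaves a residual of 262.2 − (230) = 32.2 m north and 249.8 − (238) = 11.8 m east.
Residual distance = √(32.2² + 11.8²) = 34.3 m.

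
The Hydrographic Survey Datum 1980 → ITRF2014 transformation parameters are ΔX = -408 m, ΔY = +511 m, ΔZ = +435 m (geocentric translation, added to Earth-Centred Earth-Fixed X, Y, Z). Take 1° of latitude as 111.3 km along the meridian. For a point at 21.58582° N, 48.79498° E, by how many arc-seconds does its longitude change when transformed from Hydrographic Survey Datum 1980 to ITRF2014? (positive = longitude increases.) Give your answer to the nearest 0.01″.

sin φ = 0.367894, cos φ = 0.929868, sin λ = 0.752357, cos λ = 0.658755.
East component: ΔE = −sin λ·ΔX + cos λ·ΔY = −(0.752357)(-408) + (0.658755)(511) = 643.59 m.
1° of latitude spans 111300 m; at latitude φ, 1° of longitude spans that × cos φ = 103494.3 m, so Δλ = 643.59 / 103494.3 × 3600 = 22.387″.

Δλ = 22.39″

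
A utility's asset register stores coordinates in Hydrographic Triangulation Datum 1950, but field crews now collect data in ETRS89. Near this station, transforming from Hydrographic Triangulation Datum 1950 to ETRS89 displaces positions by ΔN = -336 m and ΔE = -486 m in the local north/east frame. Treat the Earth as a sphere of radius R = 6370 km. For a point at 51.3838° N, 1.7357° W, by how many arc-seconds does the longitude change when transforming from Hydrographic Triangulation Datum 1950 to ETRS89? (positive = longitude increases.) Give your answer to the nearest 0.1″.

Δλ = -25.2″

At latitude 51.3838°, cos φ = 0.624101.
One radian of longitude at latitude φ spans R cos φ, so Δλ = ΔE / (R cos φ) = -486.0 / (6370000 × 0.624101) = -1.2225e-04 rad = -25.215″.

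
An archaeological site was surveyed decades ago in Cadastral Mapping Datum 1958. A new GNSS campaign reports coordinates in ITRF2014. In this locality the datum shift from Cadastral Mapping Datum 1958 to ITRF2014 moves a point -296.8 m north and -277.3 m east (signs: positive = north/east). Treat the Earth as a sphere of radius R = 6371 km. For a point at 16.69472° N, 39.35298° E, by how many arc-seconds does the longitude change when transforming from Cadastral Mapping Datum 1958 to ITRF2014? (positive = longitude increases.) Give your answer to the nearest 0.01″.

Δλ = -9.37″

At latitude 16.69472°, cos φ = 0.957849.
One radian of longitude at latitude φ spans R cos φ, so Δλ = ΔE / (R cos φ) = -277.3 / (6371000 × 0.957849) = -4.5441e-05 rad = -9.373″.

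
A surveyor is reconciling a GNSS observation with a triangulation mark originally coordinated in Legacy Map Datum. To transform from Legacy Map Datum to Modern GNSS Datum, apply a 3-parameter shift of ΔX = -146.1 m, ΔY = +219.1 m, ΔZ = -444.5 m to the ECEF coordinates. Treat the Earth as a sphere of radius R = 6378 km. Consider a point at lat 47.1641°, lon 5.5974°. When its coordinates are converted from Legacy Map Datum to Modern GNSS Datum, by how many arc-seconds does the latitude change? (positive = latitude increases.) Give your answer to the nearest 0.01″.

sin φ = 0.733304, cos φ = 0.679901, sin λ = 0.097538, cos λ = 0.995232.
North component: ΔN = −sin φ cos λ·ΔX − sin φ sin λ·ΔY + cos φ·ΔZ = −(0.733304)(0.995232)(-146.1) − (0.733304)(0.097538)(219.1) + (0.679901)(-444.5) = -211.26 m.
1° of latitude spans πR/180 = 111317 m, so Δφ = -211.26 / 111317 × 3600 = -6.832″.

Δφ = -6.83″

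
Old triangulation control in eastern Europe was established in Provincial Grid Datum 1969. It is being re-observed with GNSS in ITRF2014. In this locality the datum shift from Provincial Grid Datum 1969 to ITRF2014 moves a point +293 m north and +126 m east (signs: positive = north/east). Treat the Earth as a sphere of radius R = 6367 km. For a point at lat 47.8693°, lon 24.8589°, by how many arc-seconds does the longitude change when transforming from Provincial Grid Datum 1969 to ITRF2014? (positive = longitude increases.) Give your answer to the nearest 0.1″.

Δλ = 6.1″

At latitude 47.8693°, cos φ = 0.670824.
One radian of longitude at latitude φ spans R cos φ, so Δλ = ΔE / (R cos φ) = 126.0 / (6367000 × 0.670824) = 2.9500e-05 rad = 6.085″.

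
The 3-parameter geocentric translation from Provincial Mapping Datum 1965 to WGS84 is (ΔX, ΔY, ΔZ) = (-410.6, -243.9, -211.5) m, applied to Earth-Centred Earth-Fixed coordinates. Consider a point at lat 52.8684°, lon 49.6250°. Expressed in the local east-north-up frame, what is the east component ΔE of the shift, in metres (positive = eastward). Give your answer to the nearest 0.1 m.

At φ = 52.8684°, λ = 49.6250°: sin φ = 0.797251, cos φ = 0.603648, sin λ = 0.761821, cos λ = 0.647788.
ΔE = −sin λ·ΔX + cos λ·ΔY = −(0.761821)·(-410.6) + (0.647788)·(-243.9) = 154.81 m.

ΔE = 154.8 m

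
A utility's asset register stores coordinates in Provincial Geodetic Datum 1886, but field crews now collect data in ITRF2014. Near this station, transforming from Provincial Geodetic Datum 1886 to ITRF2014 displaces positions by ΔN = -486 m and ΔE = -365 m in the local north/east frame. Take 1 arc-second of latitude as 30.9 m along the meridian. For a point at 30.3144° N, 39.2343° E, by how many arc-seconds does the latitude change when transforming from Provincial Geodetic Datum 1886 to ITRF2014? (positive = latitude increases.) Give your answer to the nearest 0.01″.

1″ of latitude = 30.90 m, so Δφ = -486.0 / 30.90 = -15.728″.

Δφ = -15.73″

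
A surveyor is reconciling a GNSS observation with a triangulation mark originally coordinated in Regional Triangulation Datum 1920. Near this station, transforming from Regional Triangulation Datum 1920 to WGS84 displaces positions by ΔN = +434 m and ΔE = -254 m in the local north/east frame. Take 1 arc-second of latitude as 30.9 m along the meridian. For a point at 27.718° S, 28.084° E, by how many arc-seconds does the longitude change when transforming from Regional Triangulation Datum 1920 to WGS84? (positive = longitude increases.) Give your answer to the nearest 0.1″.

At latitude -27.718°, cos φ = 0.885248.
1″ of longitude at this latitude = 30.90 × cos φ = 27.3541 m, so Δλ = -254.0 / 27.3541 = -9.286″.

Δλ = -9.3″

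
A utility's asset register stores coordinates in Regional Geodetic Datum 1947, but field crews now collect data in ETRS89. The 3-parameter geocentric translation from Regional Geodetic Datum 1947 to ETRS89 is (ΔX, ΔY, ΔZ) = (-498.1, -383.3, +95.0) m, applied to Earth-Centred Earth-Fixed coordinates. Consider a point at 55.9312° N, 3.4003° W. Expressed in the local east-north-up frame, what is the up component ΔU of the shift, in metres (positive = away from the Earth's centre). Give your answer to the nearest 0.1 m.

ΔU = -187.1 m

The local up (radial) axis is (cos φ cos λ, cos φ sin λ, sin φ), giving ΔU = -278.538 + 12.735 + 78.695 = -187.11 m.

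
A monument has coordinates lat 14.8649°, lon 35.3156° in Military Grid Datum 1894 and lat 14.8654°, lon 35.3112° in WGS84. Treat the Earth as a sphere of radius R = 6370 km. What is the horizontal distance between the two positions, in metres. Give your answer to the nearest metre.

Δφ = 14.8654° − 14.8649° = +0.0005°; Δλ = 35.3112° − 35.3156° = -0.0044°.
1° along a meridian = πR/180 = 111177 m.
ΔN = Δφ × 111177 = 55.6 m; ΔE = Δλ × 111177 × cos(14.8649°) = -0.0044 × 111177 × 0.966533 = -472.8 m.
Distance = √(ΔE² + ΔN²) = √((-472.8)² + 55.6²) = 476.1 m.

476 m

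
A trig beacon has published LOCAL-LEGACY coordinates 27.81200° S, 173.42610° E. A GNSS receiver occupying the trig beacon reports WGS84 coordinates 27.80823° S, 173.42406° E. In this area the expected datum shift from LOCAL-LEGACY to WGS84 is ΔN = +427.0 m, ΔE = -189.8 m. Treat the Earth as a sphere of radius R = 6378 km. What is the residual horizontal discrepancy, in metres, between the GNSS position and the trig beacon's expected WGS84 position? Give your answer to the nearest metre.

Observed coordinate differences: Δφ = +0.00377°, Δλ = -0.00204°.
Converting to metres (1° lat = 111317 m, cos φ = 0.884483): observed ΔN = 419.7 m, observed ΔE = -200.9 m.
Subtracting the expected shift leaves a residual of 419.7 − (427.0) = -7.3 m north and -200.9 − (-189.8) = -11.1 m east.
Residual distance = √((-7.3)² + (-11.1)²) = 13.3 m.

13 m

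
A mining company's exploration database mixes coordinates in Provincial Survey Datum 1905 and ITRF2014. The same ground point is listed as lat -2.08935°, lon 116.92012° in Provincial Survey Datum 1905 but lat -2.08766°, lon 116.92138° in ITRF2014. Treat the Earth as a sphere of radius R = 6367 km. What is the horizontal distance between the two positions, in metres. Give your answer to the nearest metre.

Δφ = -2.08766° − -2.08935° = +0.00169°; Δλ = 116.92138° − 116.92012° = +0.00126°.
1° along a meridian = πR/180 = 111125 m.
ΔN = Δφ × 111125 = 187.8 m; ΔE = Δλ × 111125 × cos(-2.08935°) = +0.00126 × 111125 × 0.999335 = 139.9 m.
Distance = √(ΔE² + ΔN²) = √(139.9² + 187.8²) = 234.2 m.

234 m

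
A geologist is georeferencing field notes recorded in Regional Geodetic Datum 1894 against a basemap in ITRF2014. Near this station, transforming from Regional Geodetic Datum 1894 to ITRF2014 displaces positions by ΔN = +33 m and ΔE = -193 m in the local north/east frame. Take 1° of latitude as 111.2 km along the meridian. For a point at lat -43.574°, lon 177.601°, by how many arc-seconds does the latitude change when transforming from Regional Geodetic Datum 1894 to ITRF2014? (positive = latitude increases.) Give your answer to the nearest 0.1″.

1° of latitude = 111.2 km, so Δφ = 33.0 / 111200 = 0.0002968° = 1.068″.

Δφ = 1.1″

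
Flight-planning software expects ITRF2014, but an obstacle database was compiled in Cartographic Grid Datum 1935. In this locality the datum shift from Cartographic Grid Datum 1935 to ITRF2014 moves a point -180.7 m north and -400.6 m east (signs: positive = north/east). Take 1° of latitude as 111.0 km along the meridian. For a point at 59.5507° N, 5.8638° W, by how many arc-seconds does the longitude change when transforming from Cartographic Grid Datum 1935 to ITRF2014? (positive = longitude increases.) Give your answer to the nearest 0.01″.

At latitude 59.5507°, cos φ = 0.506776.
1° of longitude at this latitude = 111.0 × cos φ = 56.25 km, so Δλ = -400.6 / 56252.1 = -0.0071215° = -25.637″.

Δλ = -25.64″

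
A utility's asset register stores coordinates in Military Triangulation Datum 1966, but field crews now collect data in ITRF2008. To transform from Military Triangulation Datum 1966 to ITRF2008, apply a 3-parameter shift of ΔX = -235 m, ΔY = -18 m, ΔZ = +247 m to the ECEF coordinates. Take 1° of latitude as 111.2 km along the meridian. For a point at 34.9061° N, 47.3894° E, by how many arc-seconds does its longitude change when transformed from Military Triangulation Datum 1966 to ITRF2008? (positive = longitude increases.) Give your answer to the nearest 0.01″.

sin φ = 0.572233, cos φ = 0.820091, sin λ = 0.735972, cos λ = 0.677012.
East component: ΔE = −sin λ·ΔX + cos λ·ΔY = −(0.735972)(-235) + (0.677012)(-18) = 160.77 m.
1° of latitude spans 111200 m; at latitude φ, 1° of longitude spans that × cos φ = 91194.1 m, so Δλ = 160.77 / 91194.1 × 3600 = 6.346″.

Δλ = 6.35″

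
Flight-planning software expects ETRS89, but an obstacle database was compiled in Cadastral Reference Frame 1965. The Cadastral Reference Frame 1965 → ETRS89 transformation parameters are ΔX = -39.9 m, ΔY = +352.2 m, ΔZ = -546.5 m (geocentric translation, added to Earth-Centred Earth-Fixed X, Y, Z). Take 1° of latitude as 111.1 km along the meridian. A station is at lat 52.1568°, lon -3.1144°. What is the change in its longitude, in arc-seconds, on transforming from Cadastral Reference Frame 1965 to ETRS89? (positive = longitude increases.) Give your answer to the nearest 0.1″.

Δλ = 18.5″

sin φ = 0.789693, cos φ = 0.613503, sin λ = -0.054330, cos λ = 0.998523.
East component: ΔE = −sin λ·ΔX + cos λ·ΔY = −(-0.054330)(-39.9) + (0.998523)(352.2) = 349.51 m.
1° of latitude spans 111100 m; at latitude φ, 1° of longitude spans that × cos φ = 68160.1 m, so Δλ = 349.51 / 68160.1 × 3600 = 18.460″.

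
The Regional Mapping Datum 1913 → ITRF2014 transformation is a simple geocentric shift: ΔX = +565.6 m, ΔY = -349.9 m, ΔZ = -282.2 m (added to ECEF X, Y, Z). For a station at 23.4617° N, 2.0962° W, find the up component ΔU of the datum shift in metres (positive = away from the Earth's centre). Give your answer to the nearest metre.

ΔU = 418 m

The local up (radial) axis is (cos φ cos λ, cos φ sin λ, sin φ), giving ΔU = 518.493 + 11.740 − 112.354 = 417.88 m.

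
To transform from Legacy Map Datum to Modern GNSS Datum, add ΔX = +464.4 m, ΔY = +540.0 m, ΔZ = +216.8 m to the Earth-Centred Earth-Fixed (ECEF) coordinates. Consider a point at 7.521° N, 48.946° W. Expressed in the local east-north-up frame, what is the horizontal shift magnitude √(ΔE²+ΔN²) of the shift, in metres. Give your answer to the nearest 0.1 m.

740.9 m

The local east axis at (φ, λ) is (−sin λ, cos λ, 0), so ΔE = −sin(-48.946°)·464.4 + cos(-48.946°)·540.0 = 704.86 m.
The local north axis is (−sin φ cos λ, −sin φ sin λ, cos φ), giving ΔN = -39.922 + 53.299 + 214.935 = 228.31 m.
Horizontal magnitude = √(ΔE² + ΔN²) = √(704.86² + 228.31²) = 740.91 m.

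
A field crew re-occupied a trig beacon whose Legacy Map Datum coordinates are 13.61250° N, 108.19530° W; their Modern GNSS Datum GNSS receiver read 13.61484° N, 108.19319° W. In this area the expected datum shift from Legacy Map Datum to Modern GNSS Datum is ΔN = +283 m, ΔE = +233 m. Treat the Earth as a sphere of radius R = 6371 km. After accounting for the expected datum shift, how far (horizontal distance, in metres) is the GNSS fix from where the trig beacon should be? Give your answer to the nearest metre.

Observed coordinate differences: Δφ = +0.00234°, Δλ = +0.00211°.
Converting to metres (1° lat = 111195 m, cos φ = 0.971910): observed ΔN = 260.2 m, observed ΔE = 228.0 m.
Subtracting the expected shift leaves a residual of 260.2 − (283) = -22.8 m north and 228.0 − (233) = -5.0 m east.
Residual distance = √((-22.8)² + (-5.0)²) = 23.3 m.

23 m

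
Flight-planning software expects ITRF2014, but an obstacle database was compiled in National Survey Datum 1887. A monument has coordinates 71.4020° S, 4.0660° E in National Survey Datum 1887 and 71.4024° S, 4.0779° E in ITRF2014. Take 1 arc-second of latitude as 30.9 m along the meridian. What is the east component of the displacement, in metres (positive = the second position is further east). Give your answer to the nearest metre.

Δφ = -71.4024° − -71.4020° = -0.0004°; Δλ = 4.0779° − 4.0660° = +0.0119°.
1° of latitude = 3600 × 30.90 = 111240 m.
ΔN = Δφ × 111240 = -44.5 m; ΔE = Δλ × 111240 × cos(-71.4020°) = +0.0119 × 111240 × 0.318926 = 422.2 m.

ΔE = 422 m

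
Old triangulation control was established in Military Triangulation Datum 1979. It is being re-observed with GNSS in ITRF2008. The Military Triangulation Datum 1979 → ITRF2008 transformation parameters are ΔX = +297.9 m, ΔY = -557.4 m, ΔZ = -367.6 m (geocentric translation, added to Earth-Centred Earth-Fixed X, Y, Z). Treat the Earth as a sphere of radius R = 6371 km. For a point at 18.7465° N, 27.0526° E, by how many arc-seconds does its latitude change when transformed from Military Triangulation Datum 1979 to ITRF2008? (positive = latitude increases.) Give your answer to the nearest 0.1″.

Δφ = -11.4″

sin φ = 0.321382, cos φ = 0.946950, sin λ = 0.454808, cos λ = 0.890589.
North component: ΔN = −sin φ cos λ·ΔX − sin φ sin λ·ΔY + cos φ·ΔZ = −(0.321382)(0.890589)(297.9) − (0.321382)(0.454808)(-557.4) + (0.946950)(-367.6) = -351.89 m.
1° of latitude spans πR/180 = 111195 m, so Δφ = -351.89 / 111195 × 3600 = -11.393″.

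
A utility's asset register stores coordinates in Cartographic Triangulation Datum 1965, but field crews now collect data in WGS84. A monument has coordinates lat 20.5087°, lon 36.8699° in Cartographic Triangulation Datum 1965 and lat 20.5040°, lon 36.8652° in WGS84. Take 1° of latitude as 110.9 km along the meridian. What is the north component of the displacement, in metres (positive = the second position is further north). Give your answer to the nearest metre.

ΔN = -521 m

Δφ = 20.5040° − 20.5087° = -0.0047°; Δλ = 36.8652° − 36.8699° = -0.0047°.
ΔN = Δφ × 110900 = -521.2 m; ΔE = Δλ × 110900 × cos(20.5087°) = -0.0047 × 110900 × 0.936619 = -488.2 m.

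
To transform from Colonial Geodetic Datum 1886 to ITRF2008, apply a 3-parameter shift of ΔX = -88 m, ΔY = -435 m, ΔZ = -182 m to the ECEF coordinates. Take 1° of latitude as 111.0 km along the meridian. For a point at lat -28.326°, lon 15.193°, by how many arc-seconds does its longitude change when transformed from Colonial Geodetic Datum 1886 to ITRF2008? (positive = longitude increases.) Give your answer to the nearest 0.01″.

sin φ = -0.474488, cos φ = 0.880262, sin λ = 0.262071, cos λ = 0.965049.
East component: ΔE = −sin λ·ΔX + cos λ·ΔY = −(0.262071)(-88) + (0.965049)(-435) = -396.73 m.
1° of latitude spans 111000 m; at latitude φ, 1° of longitude spans that × cos φ = 97709.1 m, so Δλ = -396.73 / 97709.1 × 3600 = -14.617″.

Δλ = -14.62″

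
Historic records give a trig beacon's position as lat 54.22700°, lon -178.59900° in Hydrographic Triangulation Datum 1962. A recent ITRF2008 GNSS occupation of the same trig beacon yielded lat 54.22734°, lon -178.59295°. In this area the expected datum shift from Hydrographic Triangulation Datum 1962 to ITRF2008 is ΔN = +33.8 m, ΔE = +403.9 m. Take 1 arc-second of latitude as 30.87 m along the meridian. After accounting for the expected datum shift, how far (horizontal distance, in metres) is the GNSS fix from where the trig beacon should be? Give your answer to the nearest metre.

12 m

Observed coordinate differences: Δφ = +0.00034°, Δλ = +0.00605°.
Converting to metres (1° lat = 111132 m, cos φ = 0.584575): observed ΔN = 37.8 m, observed ΔE = 393.0 m.
Subtracting the expected shift leaves a residual of 37.8 − (33.8) = 4.0 m north and 393.0 − (403.9) = -10.9 m east.
Residual distance = √(4.0² + (-10.9)²) = 11.6 m.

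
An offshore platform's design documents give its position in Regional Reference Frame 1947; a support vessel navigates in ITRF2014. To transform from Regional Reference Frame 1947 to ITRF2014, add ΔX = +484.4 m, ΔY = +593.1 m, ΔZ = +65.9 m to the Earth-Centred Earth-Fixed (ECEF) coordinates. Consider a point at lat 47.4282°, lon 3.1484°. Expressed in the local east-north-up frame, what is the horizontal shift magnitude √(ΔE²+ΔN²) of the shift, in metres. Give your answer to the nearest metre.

At φ = 47.4282°, λ = 3.1484°: sin φ = 0.736430, cos φ = 0.676514, sin λ = 0.054922, cos λ = 0.998491.
ΔE = −sin λ·ΔX + cos λ·ΔY = −(0.054922)·(484.4) + (0.998491)·(593.1) = 565.60 m.
ΔN = −sin φ cos λ·ΔX − sin φ sin λ·ΔY + cos φ·ΔZ = −(0.736430)(0.998491)(484.4) − (0.736430)(0.054922)(593.1) + (0.676514)(65.9) = -335.59 m.
Horizontal magnitude = √(ΔE² + ΔN²) = √(565.60² + (-335.59)²) = 657.67 m.

658 m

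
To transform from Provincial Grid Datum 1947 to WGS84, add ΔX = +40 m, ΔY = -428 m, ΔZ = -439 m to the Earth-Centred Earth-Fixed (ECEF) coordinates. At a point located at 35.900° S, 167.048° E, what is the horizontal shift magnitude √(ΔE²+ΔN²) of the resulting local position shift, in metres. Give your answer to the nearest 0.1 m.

596.3 m

The local east axis at (φ, λ) is (−sin λ, cos λ, 0), so ΔE = −sin(167.048°)·40 + cos(167.048°)·(-428) = 408.15 m.
The local north axis is (−sin φ cos λ, −sin φ sin λ, cos φ), giving ΔN = -22.858 − 56.250 − 355.608 = -434.72 m.
Horizontal magnitude = √(ΔE² + ΔN²) = √(408.15² + (-434.72)²) = 596.29 m.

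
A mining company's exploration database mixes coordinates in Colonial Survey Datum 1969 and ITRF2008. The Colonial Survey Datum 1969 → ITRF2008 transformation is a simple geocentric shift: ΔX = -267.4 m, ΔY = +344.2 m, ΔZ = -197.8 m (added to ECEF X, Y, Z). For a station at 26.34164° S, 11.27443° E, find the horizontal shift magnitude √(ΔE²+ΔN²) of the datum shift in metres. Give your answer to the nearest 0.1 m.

470.7 m

At φ = -26.34164°, λ = 11.27443°: sin φ = -0.443723, cos φ = 0.896164, sin λ = 0.195508, cos λ = 0.980702.
ΔE = −sin λ·ΔX + cos λ·ΔY = −(0.195508)·(-267.4) + (0.980702)·(344.2) = 389.84 m.
ΔN = −sin φ cos λ·ΔX − sin φ sin λ·ΔY + cos φ·ΔZ = −(-0.443723)(0.980702)(-267.4) − (-0.443723)(0.195508)(344.2) + (0.896164)(-197.8) = -263.76 m.
Horizontal magnitude = √(ΔE² + ΔN²) = √(389.84² + (-263.76)²) = 470.68 m.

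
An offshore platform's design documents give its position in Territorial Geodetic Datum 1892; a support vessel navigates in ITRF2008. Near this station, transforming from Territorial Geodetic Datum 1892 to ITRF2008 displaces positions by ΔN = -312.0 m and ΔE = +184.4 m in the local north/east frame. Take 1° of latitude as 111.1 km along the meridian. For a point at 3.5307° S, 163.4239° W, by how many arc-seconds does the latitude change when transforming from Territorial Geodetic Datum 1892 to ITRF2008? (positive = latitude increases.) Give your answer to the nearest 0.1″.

1° of latitude = 111.1 km, so Δφ = -312.0 / 111100 = -0.0028083° = -10.110″.

Δφ = -10.1″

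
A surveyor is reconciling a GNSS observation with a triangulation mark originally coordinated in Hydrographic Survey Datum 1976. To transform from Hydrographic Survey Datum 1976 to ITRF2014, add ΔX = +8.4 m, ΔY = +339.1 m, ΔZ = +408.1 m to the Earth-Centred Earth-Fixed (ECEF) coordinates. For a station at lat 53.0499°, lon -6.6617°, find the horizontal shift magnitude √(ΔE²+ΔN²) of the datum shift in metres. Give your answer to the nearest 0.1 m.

432.5 m

At φ = 53.0499°, λ = -6.6617°: sin φ = 0.799159, cos φ = 0.601119, sin λ = -0.116007, cos λ = 0.993248.
ΔE = −sin λ·ΔX + cos λ·ΔY = −(-0.116007)·(8.4) + (0.993248)·(339.1) = 337.78 m.
ΔN = −sin φ cos λ·ΔX − sin φ sin λ·ΔY + cos φ·ΔZ = −(0.799159)(0.993248)(8.4) − (0.799159)(-0.116007)(339.1) + (0.601119)(408.1) = 270.09 m.
Horizontal magnitude = √(ΔE² + ΔN²) = √(337.78² + 270.09²) = 432.49 m.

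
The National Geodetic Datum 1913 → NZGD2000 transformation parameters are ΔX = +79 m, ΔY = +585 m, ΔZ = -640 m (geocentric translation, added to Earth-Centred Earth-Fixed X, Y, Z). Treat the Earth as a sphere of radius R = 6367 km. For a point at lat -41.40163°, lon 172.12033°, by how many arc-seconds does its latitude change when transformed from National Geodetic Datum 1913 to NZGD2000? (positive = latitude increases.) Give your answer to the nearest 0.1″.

sin φ = -0.661333, cos φ = 0.750092, sin λ = 0.137093, cos λ = -0.990558.
North component: ΔN = −sin φ cos λ·ΔX − sin φ sin λ·ΔY + cos φ·ΔZ = −(-0.661333)(-0.990558)(79) − (-0.661333)(0.137093)(585) + (0.750092)(-640) = -478.77 m.
1° of latitude spans πR/180 = 111125 m, so Δφ = -478.77 / 111125 × 3600 = -15.510″.

Δφ = -15.5″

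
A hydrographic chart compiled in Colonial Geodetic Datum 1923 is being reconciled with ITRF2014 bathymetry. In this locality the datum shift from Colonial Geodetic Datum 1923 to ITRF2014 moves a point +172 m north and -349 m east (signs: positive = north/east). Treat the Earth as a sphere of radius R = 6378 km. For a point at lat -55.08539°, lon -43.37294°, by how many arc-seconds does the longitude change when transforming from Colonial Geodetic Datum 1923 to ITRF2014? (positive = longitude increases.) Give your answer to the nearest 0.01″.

At latitude -55.08539°, cos φ = 0.572355.
One radian of longitude at latitude φ spans R cos φ, so Δλ = ΔE / (R cos φ) = -349.0 / (6378000 × 0.572355) = -9.5604e-05 rad = -19.720″.

Δλ = -19.72″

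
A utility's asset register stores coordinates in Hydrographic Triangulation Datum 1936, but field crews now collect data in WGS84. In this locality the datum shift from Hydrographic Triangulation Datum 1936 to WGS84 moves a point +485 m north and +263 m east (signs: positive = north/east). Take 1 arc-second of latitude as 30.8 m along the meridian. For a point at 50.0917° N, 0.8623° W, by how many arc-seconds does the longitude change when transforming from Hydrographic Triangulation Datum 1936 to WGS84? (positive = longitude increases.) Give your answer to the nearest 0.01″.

At latitude 50.0917°, cos φ = 0.641561.
1″ of longitude at this latitude = 30.80 × cos φ = 19.7601 m, so Δλ = 263.0 / 19.7601 = 13.310″.

Δλ = 13.31″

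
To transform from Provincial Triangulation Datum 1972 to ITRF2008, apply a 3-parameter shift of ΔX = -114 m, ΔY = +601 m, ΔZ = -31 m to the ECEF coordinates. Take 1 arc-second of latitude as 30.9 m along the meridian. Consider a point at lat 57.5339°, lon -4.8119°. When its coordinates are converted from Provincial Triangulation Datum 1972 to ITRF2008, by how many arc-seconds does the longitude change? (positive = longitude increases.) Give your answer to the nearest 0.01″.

sin φ = 0.843709, cos φ = 0.536801, sin λ = -0.083885, cos λ = 0.996475.
East component: ΔE = −sin λ·ΔX + cos λ·ΔY = −(-0.083885)(-114) + (0.996475)(601) = 589.32 m.
1° of latitude spans 3600 × 30.90 = 111240 m; at latitude φ, 1° of longitude spans that × cos φ = 59713.7 m, so Δλ = 589.32 / 59713.7 × 3600 = 35.529″.

Δλ = 35.53″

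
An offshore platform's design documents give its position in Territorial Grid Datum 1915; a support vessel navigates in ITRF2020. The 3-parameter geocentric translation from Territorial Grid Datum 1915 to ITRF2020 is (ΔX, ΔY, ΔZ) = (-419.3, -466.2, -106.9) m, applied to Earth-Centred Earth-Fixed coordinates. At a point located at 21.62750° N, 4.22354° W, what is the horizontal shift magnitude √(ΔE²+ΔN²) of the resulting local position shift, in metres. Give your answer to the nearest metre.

498 m

At φ = 21.62750°, λ = -4.22354°: sin φ = 0.368571, cos φ = 0.929600, sin λ = -0.073648, cos λ = 0.997284.
ΔE = −sin λ·ΔX + cos λ·ΔY = −(-0.073648)·(-419.3) + (0.997284)·(-466.2) = -495.81 m.
ΔN = −sin φ cos λ·ΔX − sin φ sin λ·ΔY + cos φ·ΔZ = −(0.368571)(0.997284)(-419.3) − (0.368571)(-0.073648)(-466.2) + (0.929600)(-106.9) = 42.09 m.
Horizontal magnitude = √(ΔE² + ΔN²) = √((-495.81)² + 42.09²) = 497.60 m.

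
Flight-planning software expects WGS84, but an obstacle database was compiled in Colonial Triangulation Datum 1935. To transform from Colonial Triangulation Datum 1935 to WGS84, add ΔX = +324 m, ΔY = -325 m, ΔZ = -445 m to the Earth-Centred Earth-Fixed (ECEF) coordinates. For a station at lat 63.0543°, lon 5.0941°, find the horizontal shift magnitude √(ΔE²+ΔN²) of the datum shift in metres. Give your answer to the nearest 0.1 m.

The local east axis at (φ, λ) is (−sin λ, cos λ, 0), so ΔE = −sin(5.0941°)·324 + cos(5.0941°)·(-325) = -352.48 m.
The local north axis is (−sin φ cos λ, −sin φ sin λ, cos φ), giving ΔN = -287.685 + 25.724 − 201.650 = -463.61 m.
Horizontal magnitude = √(ΔE² + ΔN²) = √((-352.48)² + (-463.61)²) = 582.39 m.

582.4 m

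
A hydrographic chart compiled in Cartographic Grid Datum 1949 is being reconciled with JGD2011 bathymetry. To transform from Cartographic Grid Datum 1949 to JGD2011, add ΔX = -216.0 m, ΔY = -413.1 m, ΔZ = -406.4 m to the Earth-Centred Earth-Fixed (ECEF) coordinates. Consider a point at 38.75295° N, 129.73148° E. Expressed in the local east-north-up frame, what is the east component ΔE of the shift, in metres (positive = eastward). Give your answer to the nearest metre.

ΔE = 430 m

The local east axis at (φ, λ) is (−sin λ, cos λ, 0), so ΔE = −sin(129.73148°)·(-216.0) + cos(129.73148°)·(-413.1) = 430.16 m.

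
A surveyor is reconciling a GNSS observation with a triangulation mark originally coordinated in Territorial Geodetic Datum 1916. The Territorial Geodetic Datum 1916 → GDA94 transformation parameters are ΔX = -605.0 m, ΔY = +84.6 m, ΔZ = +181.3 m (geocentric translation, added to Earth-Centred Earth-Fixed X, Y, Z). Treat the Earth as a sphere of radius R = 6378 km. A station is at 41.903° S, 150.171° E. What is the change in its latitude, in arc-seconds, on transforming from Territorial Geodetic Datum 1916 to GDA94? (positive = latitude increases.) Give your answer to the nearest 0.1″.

sin φ = -0.667872, cos φ = 0.744277, sin λ = 0.497413, cos λ = -0.867514.
North component: ΔN = −sin φ cos λ·ΔX − sin φ sin λ·ΔY + cos φ·ΔZ = −(-0.667872)(-0.867514)(-605.0) − (-0.667872)(0.497413)(84.6) + (0.744277)(181.3) = 513.57 m.
1° of latitude spans πR/180 = 111317 m, so Δφ = 513.57 / 111317 × 3600 = 16.609″.

Δφ = 16.6″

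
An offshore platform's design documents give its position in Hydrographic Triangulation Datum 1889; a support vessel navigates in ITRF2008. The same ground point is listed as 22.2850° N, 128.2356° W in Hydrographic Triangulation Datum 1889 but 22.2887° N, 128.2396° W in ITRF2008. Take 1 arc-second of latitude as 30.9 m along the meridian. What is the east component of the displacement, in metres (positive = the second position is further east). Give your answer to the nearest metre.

Δφ = 22.2887° − 22.2850° = +0.0037°; Δλ = -128.2396° − -128.2356° = -0.0040°.
1° of latitude = 3600 × 30.90 = 111240 m.
ΔN = Δφ × 111240 = 411.6 m; ΔE = Δλ × 111240 × cos(22.2850°) = -0.0040 × 111240 × 0.925309 = -411.7 m.

ΔE = -412 m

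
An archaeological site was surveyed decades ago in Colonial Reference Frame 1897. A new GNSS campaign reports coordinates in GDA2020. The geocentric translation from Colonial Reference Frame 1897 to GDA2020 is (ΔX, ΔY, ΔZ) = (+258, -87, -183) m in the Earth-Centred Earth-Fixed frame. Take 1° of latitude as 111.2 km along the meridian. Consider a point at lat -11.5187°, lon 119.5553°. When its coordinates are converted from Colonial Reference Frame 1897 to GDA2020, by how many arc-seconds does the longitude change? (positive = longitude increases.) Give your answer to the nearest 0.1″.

sin φ = -0.199688, cos φ = 0.979860, sin λ = 0.869880, cos λ = -0.493263.
East component: ΔE = −sin λ·ΔX + cos λ·ΔY = −(0.869880)(258) + (-0.493263)(-87) = -181.52 m.
1° of latitude spans 111200 m; at latitude φ, 1° of longitude spans that × cos φ = 108960.4 m, so Δλ = -181.52 / 108960.4 × 3600 = -5.997″.

Δλ = -6.0″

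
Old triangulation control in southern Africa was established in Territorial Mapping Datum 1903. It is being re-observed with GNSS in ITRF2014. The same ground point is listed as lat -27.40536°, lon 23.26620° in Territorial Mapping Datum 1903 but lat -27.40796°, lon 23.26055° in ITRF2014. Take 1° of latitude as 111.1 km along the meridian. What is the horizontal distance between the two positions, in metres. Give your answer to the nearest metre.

Δφ = -27.40796° − -27.40536° = -0.00260°; Δλ = 23.26055° − 23.26620° = -0.00565°.
ΔN = Δφ × 111100 = -288.9 m; ΔE = Δλ × 111100 × cos(-27.40536°) = -0.00565 × 111100 × 0.887772 = -557.3 m.
Distance = √(ΔE² + ΔN²) = √((-557.3)² + (-288.9)²) = 627.7 m.

628 m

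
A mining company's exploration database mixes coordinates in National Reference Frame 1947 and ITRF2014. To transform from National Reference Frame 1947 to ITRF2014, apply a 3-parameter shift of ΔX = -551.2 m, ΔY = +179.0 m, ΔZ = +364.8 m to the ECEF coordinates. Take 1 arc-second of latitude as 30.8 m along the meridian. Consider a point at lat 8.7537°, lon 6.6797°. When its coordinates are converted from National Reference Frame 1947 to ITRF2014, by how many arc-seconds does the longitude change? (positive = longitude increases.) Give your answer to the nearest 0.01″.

Δλ = 7.95″

sin φ = 0.152187, cos φ = 0.988352, sin λ = 0.116319, cos λ = 0.993212.
East component: ΔE = −sin λ·ΔX + cos λ·ΔY = −(0.116319)(-551.2) + (0.993212)(179.0) = 241.90 m.
1° of latitude spans 3600 × 30.80 = 110880 m; at latitude φ, 1° of longitude spans that × cos φ = 109588.4 m, so Δλ = 241.90 / 109588.4 × 3600 = 7.946″.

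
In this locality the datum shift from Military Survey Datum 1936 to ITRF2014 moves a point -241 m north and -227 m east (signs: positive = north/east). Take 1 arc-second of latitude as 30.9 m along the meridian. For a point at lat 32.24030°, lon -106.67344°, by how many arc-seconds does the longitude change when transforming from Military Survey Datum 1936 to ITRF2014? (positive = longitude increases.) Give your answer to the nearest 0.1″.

Δλ = -8.7″

At latitude 32.24030°, cos φ = 0.845818.
1″ of longitude at this latitude = 30.90 × cos φ = 26.1358 m, so Δλ = -227.0 / 26.1358 = -8.685″.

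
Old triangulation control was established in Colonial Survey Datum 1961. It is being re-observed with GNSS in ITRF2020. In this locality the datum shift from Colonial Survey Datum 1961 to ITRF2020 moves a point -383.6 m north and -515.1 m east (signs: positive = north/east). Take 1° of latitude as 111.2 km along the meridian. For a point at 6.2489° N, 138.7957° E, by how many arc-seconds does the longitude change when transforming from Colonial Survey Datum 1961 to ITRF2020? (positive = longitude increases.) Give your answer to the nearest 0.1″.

Δλ = -16.8″

At latitude 6.2489°, cos φ = 0.994058.
1° of longitude at this latitude = 111.2 × cos φ = 110.54 km, so Δλ = -515.1 / 110539.3 = -0.0046599° = -16.776″.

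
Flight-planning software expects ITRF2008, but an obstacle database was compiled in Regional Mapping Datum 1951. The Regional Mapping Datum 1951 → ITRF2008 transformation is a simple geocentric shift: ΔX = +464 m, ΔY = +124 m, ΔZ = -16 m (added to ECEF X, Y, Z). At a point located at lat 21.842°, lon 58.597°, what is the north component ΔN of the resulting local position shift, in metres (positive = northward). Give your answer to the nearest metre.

At φ = 21.842°, λ = 58.597°: sin φ = 0.372048, cos φ = 0.928213, sin λ = 0.853524, cos λ = 0.521054.
ΔN = −sin φ cos λ·ΔX − sin φ sin λ·ΔY + cos φ·ΔZ = −(0.372048)(0.521054)(464) − (0.372048)(0.853524)(124) + (0.928213)(-16) = -144.18 m.

ΔN = -144 m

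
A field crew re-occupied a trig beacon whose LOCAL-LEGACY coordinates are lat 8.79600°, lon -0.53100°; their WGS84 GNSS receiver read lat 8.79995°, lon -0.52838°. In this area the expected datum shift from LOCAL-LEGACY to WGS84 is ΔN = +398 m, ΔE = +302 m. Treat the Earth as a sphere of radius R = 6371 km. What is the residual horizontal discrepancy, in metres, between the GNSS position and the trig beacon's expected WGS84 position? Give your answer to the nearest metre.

44 m

Observed coordinate differences: Δφ = +0.00395°, Δλ = +0.00262°.
Converting to metres (1° lat = 111195 m, cos φ = 0.988239): observed ΔN = 439.2 m, observed ΔE = 287.9 m.
Subtracting the expected shift leaves a residual of 439.2 − (398) = 41.2 m north and 287.9 − (302) = -14.1 m east.
Residual distance = √(41.2² + (-14.1)²) = 43.6 m.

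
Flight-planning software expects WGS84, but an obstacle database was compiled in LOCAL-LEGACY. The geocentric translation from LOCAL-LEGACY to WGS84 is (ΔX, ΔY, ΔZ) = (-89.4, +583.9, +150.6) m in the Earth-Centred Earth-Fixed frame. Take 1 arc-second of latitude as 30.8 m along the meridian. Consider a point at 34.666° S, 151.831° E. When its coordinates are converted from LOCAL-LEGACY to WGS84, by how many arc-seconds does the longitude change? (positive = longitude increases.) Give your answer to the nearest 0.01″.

Δλ = -18.65″

sin φ = -0.568792, cos φ = 0.822482, sin λ = 0.472074, cos λ = -0.881559.
East component: ΔE = −sin λ·ΔX + cos λ·ΔY = −(0.472074)(-89.4) + (-0.881559)(583.9) = -472.54 m.
1° of latitude spans 3600 × 30.80 = 110880 m; at latitude φ, 1° of longitude spans that × cos φ = 91196.8 m, so Δλ = -472.54 / 91196.8 × 3600 = -18.654″.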